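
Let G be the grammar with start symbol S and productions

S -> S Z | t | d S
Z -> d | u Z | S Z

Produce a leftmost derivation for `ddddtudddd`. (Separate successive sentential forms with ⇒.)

S⇒dS⇒dSZ⇒dSZZ⇒ddSZZ⇒ddSZZZ⇒ddSZZZZ⇒dddSZZZZ⇒ddddSZZZZ⇒ddddtZZZZ⇒ddddtuZZZZ⇒ddddtudZZZ⇒ddddtuddZZ⇒ddddtudddZ⇒ddddtudddd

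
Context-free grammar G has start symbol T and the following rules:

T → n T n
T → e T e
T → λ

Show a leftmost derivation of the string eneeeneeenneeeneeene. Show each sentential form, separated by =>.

T => eTe => enTne => eneTene => eneeTeene => eneeeTeeene => eneeenTneeene => eneeeneTeneeene => eneeeneeTeeneeene => eneeeneeeTeeeneeene => eneeeneeenTneeeneeene => eneeeneeenneeeneeene

T => eTe   [T → e T e]
eTe => enTne   [T → n T n]
enTne => eneTene   [T → e T e]
eneTene => eneeTeene   [T → e T e]
eneeTeene => eneeeTeeene   [T → e T e]
eneeeTeeene => eneeenTneeene   [T → n T n]
eneeenTneeene => eneeeneTeneeene   [T → e T e]
eneeeneTeneeene => eneeeneeTeeneeene   [T → e T e]
eneeeneeTeeneeene => eneeeneeeTeeeneeene   [T → e T e]
eneeeneeeTeeeneeene => eneeeneeenTneeeneeene   [T → n T n]
eneeeneeenTneeeneeene => eneeeneeenneeeneeene   [T → λ]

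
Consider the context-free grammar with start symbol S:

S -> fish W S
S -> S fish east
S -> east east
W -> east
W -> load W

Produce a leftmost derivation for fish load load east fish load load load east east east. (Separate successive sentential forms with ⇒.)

S ⇒ fish W S   [S -> fish W S]
fish W S ⇒ fish load W S   [W -> load W]
fish load W S ⇒ fish load load W S   [W -> load W]
fish load load W S ⇒ fish load load east S   [W -> east]
fish load load east S ⇒ fish load load east fish W S   [S -> fish W S]
fish load load east fish W S ⇒ fish load load east fish load W S   [W -> load W]
fish load load east fish load W S ⇒ fish load load east fish load load W S   [W -> load W]
fish load load east fish load load W S ⇒ fish load load east fish load load load W S   [W -> load W]
fish load load east fish load load load W S ⇒ fish load load east fish load load load east S   [W -> east]
fish load load east fish load load load east S ⇒ fish load load east fish load load load east east east   [S -> east east]

S ⇒ fish W S ⇒ fish load W S ⇒ fish load load W S ⇒ fish load load east S ⇒ fish load load east fish W S ⇒ fish load load east fish load W S ⇒ fish load load east fish load load W S ⇒ fish load load east fish load load load W S ⇒ fish load load east fish load load load east S ⇒ fish load load east fish load load load east east east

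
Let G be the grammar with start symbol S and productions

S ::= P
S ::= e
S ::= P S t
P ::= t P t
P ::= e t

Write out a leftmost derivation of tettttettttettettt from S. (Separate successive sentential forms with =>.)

S => PSt => tPtSt => tettSt => tettPStt => tetttPtStt => tettttPttStt => tettttetttStt => tettttetttPSttt => tettttettttPtSttt => tettttettttettSttt => tettttettttettettt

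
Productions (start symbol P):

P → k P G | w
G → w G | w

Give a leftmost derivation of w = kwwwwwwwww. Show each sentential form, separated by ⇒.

P ⇒ kPG   [P → k P G]
kPG ⇒ kwG   [P → w]
kwG ⇒ kwwG   [G → w G]
kwwG ⇒ kwwwG   [G → w G]
kwwwG ⇒ kwwwwG   [G → w G]
kwwwwG ⇒ kwwwwwG   [G → w G]
kwwwwwG ⇒ kwwwwwwG   [G → w G]
kwwwwwwG ⇒ kwwwwwwwG   [G → w G]
kwwwwwwwG ⇒ kwwwwwwwwG   [G → w G]
kwwwwwwwwG ⇒ kwwwwwwwww   [G → w]

P ⇒ kPG ⇒ kwG ⇒ kwwG ⇒ kwwwG ⇒ kwwwwG ⇒ kwwwwwG ⇒ kwwwwwwG ⇒ kwwwwwwwG ⇒ kwwwwwwwwG ⇒ kwwwwwwwww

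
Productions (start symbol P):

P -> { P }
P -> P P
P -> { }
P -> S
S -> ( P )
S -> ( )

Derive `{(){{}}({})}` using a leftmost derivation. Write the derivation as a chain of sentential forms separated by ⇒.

P ⇒ {P}   [P -> { P }]
{P} ⇒ {PP}   [P -> P P]
{PP} ⇒ {PPP}   [P -> P P]
{PPP} ⇒ {SPP}   [P -> S]
{SPP} ⇒ {()PP}   [S -> ( )]
{()PP} ⇒ {(){P}P}   [P -> { P }]
{(){P}P} ⇒ {(){{}}P}   [P -> { }]
{(){{}}P} ⇒ {(){{}}S}   [P -> S]
{(){{}}S} ⇒ {(){{}}(P)}   [S -> ( P )]
{(){{}}(P)} ⇒ {(){{}}({})}   [P -> { }]

P ⇒ {P} ⇒ {PP} ⇒ {PPP} ⇒ {SPP} ⇒ {()PP} ⇒ {(){P}P} ⇒ {(){{}}P} ⇒ {(){{}}S} ⇒ {(){{}}(P)} ⇒ {(){{}}({})}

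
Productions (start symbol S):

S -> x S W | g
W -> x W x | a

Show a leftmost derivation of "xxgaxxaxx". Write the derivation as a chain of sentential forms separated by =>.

S => xSW   [S -> x S W]
xSW => xxSWW   [S -> x S W]
xxSWW => xxgWW   [S -> g]
xxgWW => xxgaW   [W -> a]
xxgaW => xxgaxWx   [W -> x W x]
xxgaxWx => xxgaxxWxx   [W -> x W x]
xxgaxxWxx => xxgaxxaxx   [W -> a]

S=>xSW=>xxSWW=>xxgWW=>xxgaW=>xxgaxWx=>xxgaxxWxx=>xxgaxxaxx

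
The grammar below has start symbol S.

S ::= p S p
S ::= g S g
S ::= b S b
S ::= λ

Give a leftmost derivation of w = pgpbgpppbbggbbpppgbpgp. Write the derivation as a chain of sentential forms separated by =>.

S=>pSp=>pgSgp=>pgpSpgp=>pgpbSbpgp=>pgpbgSgbpgp=>pgpbgpSpgbpgp=>pgpbgppSppgbpgp=>pgpbgpppSpppgbpgp=>pgpbgpppbSbpppgbpgp=>pgpbgpppbbSbbpppgbpgp=>pgpbgpppbbgSgbbpppgbpgp=>pgpbgpppbbggbbpppgbpgp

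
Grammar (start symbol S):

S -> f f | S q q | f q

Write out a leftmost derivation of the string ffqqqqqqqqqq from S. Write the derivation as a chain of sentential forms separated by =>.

S=>Sqq=>Sqqqq=>Sqqqqqq=>Sqqqqqqqq=>Sqqqqqqqqqq=>ffqqqqqqqqqq

S => Sqq   [S -> S q q]
Sqq => Sqqqq   [S -> S q q]
Sqqqq => Sqqqqqq   [S -> S q q]
Sqqqqqq => Sqqqqqqqq   [S -> S q q]
Sqqqqqqqq => Sqqqqqqqqqq   [S -> S q q]
Sqqqqqqqqqq => ffqqqqqqqqqq   [S -> f f]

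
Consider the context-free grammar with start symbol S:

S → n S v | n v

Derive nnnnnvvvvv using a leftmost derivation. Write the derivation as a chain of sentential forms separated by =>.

S=>nSv=>nnSvv=>nnnSvvv=>nnnnSvvvv=>nnnnnvvvvv

S => nSv   [S → n S v]
nSv => nnSvv   [S → n S v]
nnSvv => nnnSvvv   [S → n S v]
nnnSvvv => nnnnSvvvv   [S → n S v]
nnnnSvvvv => nnnnnvvvvv   [S → n v]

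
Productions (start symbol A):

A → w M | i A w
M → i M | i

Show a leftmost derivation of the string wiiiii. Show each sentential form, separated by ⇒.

A ⇒ wM ⇒ wiM ⇒ wiiM ⇒ wiiiM ⇒ wiiiiM ⇒ wiiiii

A ⇒ wM   [A → w M]
wM ⇒ wiM   [M → i M]
wiM ⇒ wiiM   [M → i M]
wiiM ⇒ wiiiM   [M → i M]
wiiiM ⇒ wiiiiM   [M → i M]
wiiiiM ⇒ wiiiii   [M → i]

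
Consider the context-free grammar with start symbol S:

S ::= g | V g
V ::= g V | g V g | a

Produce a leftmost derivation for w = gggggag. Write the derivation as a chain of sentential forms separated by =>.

S => Vg => gVg => ggVg => gggVg => ggggVg => gggggVg => gggggag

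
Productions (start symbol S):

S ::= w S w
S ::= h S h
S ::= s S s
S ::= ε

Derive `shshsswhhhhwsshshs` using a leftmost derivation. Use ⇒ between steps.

S ⇒ sSs ⇒ shShs ⇒ shsSshs ⇒ shshShshs ⇒ shshsSshshs ⇒ shshssSsshshs ⇒ shshsswSwsshshs ⇒ shshsswhShwsshshs ⇒ shshsswhhShhwsshshs ⇒ shshsswhhhhwsshshs

S ⇒ sSs   [S ::= s S s]
sSs ⇒ shShs   [S ::= h S h]
shShs ⇒ shsSshs   [S ::= s S s]
shsSshs ⇒ shshShshs   [S ::= h S h]
shshShshs ⇒ shshsSshshs   [S ::= s S s]
shshsSshshs ⇒ shshssSsshshs   [S ::= s S s]
shshssSsshshs ⇒ shshsswSwsshshs   [S ::= w S w]
shshsswSwsshshs ⇒ shshsswhShwsshshs   [S ::= h S h]
shshsswhShwsshshs ⇒ shshsswhhShhwsshshs   [S ::= h S h]
shshsswhhShhwsshshs ⇒ shshsswhhhhwsshshs   [S ::= ε]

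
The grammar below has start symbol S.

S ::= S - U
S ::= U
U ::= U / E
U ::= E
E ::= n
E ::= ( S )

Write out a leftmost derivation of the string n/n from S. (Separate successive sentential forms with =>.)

S => U => U/E => E/E => n/E => n/n

S => U   [S ::= U]
U => U/E   [U ::= U / E]
U/E => E/E   [U ::= E]
E/E => n/E   [E ::= n]
n/E => n/n   [E ::= n]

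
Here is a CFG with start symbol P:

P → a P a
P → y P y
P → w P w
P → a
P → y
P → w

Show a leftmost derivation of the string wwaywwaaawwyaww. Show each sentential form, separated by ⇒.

P ⇒ wPw   [P → w P w]
wPw ⇒ wwPww   [P → w P w]
wwPww ⇒ wwaPaww   [P → a P a]
wwaPaww ⇒ wwayPyaww   [P → y P y]
wwayPyaww ⇒ wwaywPwyaww   [P → w P w]
wwaywPwyaww ⇒ wwaywwPwwyaww   [P → w P w]
wwaywwPwwyaww ⇒ wwaywwaPawwyaww   [P → a P a]
wwaywwaPawwyaww ⇒ wwaywwaaawwyaww   [P → a]

P ⇒ wPw ⇒ wwPww ⇒ wwaPaww ⇒ wwayPyaww ⇒ wwaywPwyaww ⇒ wwaywwPwwyaww ⇒ wwaywwaPawwyaww ⇒ wwaywwaaawwyaww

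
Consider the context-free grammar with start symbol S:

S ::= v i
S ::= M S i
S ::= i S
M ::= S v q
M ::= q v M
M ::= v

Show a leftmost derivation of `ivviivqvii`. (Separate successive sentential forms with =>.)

S => iS   [S ::= i S]
iS => iMSi   [S ::= M S i]
iMSi => iSvqSi   [M ::= S v q]
iSvqSi => iMSivqSi   [S ::= M S i]
iMSivqSi => ivSivqSi   [M ::= v]
ivSivqSi => ivviivqSi   [S ::= v i]
ivviivqSi => ivviivqvii   [S ::= v i]

S=>iS=>iMSi=>iSvqSi=>iMSivqSi=>ivSivqSi=>ivviivqSi=>ivviivqvii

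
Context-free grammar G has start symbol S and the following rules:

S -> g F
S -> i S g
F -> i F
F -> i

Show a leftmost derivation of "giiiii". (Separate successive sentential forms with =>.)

S=>gF=>giF=>giiF=>giiiF=>giiiiF=>giiiii

S => gF   [S -> g F]
gF => giF   [F -> i F]
giF => giiF   [F -> i F]
giiF => giiiF   [F -> i F]
giiiF => giiiiF   [F -> i F]
giiiiF => giiiii   [F -> i]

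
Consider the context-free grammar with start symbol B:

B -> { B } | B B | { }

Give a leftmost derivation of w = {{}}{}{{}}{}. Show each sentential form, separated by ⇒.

B⇒BB⇒BBB⇒BBBB⇒{B}BBB⇒{{}}BBB⇒{{}}{}BB⇒{{}}{}{B}B⇒{{}}{}{{}}B⇒{{}}{}{{}}{}

B ⇒ BB   [B -> B B]
BB ⇒ BBB   [B -> B B]
BBB ⇒ BBBB   [B -> B B]
BBBB ⇒ {B}BBB   [B -> { B }]
{B}BBB ⇒ {{}}BBB   [B -> { }]
{{}}BBB ⇒ {{}}{}BB   [B -> { }]
{{}}{}BB ⇒ {{}}{}{B}B   [B -> { B }]
{{}}{}{B}B ⇒ {{}}{}{{}}B   [B -> { }]
{{}}{}{{}}B ⇒ {{}}{}{{}}{}   [B -> { }]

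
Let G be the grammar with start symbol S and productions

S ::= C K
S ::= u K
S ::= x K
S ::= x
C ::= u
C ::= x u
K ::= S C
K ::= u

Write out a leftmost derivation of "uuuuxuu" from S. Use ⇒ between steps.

S ⇒ uK ⇒ uSC ⇒ uuKC ⇒ uuSCC ⇒ uuuKCC ⇒ uuuuCC ⇒ uuuuxuC ⇒ uuuuxuu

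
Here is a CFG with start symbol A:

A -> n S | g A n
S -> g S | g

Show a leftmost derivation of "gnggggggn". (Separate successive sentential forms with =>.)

A => gAn => gnSn => gngSn => gnggSn => gngggSn => gnggggSn => gngggggSn => gnggggggn

A => gAn   [A -> g A n]
gAn => gnSn   [A -> n S]
gnSn => gngSn   [S -> g S]
gngSn => gnggSn   [S -> g S]
gnggSn => gngggSn   [S -> g S]
gngggSn => gnggggSn   [S -> g S]
gnggggSn => gngggggSn   [S -> g S]
gngggggSn => gnggggggn   [S -> g]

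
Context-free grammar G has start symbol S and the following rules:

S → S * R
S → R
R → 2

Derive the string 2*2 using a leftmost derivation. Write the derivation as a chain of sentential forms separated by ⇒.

S ⇒ S*R   [S → S * R]
S*R ⇒ R*R   [S → R]
R*R ⇒ 2*R   [R → 2]
2*R ⇒ 2*2   [R → 2]

S⇒S*R⇒R*R⇒2*R⇒2*2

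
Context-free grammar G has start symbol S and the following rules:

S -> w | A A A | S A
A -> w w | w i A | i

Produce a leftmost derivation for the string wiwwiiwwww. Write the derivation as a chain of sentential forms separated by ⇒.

S ⇒ SA   [S -> S A]
SA ⇒ SAA   [S -> S A]
SAA ⇒ AAAAA   [S -> A A A]
AAAAA ⇒ wiAAAAA   [A -> w i A]
wiAAAAA ⇒ wiwwAAAA   [A -> w w]
wiwwAAAA ⇒ wiwwiAAA   [A -> i]
wiwwiAAA ⇒ wiwwiiAA   [A -> i]
wiwwiiAA ⇒ wiwwiiwwA   [A -> w w]
wiwwiiwwA ⇒ wiwwiiwwww   [A -> w w]

S ⇒ SA ⇒ SAA ⇒ AAAAA ⇒ wiAAAAA ⇒ wiwwAAAA ⇒ wiwwiAAA ⇒ wiwwiiAA ⇒ wiwwiiwwA ⇒ wiwwiiwwww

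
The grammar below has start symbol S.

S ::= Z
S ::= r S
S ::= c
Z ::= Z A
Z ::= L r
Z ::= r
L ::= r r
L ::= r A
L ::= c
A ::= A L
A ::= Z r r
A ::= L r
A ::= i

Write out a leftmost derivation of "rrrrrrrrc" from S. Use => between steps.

S => Z => ZA => LrA => rrrA => rrrAL => rrrALL => rrrZrrLL => rrrrrrLL => rrrrrrrrL => rrrrrrrrc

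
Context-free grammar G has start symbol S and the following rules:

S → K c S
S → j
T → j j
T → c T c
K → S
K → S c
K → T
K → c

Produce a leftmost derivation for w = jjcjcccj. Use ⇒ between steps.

S ⇒ KcS ⇒ ScS ⇒ KcScS ⇒ TcScS ⇒ jjcScS ⇒ jjcjcS ⇒ jjcjcKcS ⇒ jjcjcccS ⇒ jjcjcccj

S ⇒ KcS   [S → K c S]
KcS ⇒ ScS   [K → S]
ScS ⇒ KcScS   [S → K c S]
KcScS ⇒ TcScS   [K → T]
TcScS ⇒ jjcScS   [T → j j]
jjcScS ⇒ jjcjcS   [S → j]
jjcjcS ⇒ jjcjcKcS   [S → K c S]
jjcjcKcS ⇒ jjcjcccS   [K → c]
jjcjcccS ⇒ jjcjcccj   [S → j]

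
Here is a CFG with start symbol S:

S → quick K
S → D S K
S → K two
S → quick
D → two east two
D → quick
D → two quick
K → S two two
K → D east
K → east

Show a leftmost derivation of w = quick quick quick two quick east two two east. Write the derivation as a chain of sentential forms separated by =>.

S => D S K => quick S K => quick quick K K => quick quick S two two K => quick quick quick K two two K => quick quick quick D east two two K => quick quick quick two quick east two two K => quick quick quick two quick east two two east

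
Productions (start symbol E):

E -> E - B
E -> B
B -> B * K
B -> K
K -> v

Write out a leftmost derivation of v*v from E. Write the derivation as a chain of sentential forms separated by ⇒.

E ⇒ B   [E -> B]
B ⇒ B*K   [B -> B * K]
B*K ⇒ K*K   [B -> K]
K*K ⇒ v*K   [K -> v]
v*K ⇒ v*v   [K -> v]

E⇒B⇒B*K⇒K*K⇒v*K⇒v*v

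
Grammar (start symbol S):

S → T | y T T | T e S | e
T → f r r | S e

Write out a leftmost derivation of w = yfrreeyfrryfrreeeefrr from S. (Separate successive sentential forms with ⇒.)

S ⇒ yTT ⇒ ySeT ⇒ yTeSeT ⇒ ySeeSeT ⇒ yTeeSeT ⇒ yfrreeSeT ⇒ yfrreeyTTeT ⇒ yfrreeyfrrTeT ⇒ yfrreeyfrrSeeT ⇒ yfrreeyfrryTTeeT ⇒ yfrreeyfrryfrrTeeT ⇒ yfrreeyfrryfrrSeeeT ⇒ yfrreeyfrryfrreeeeT ⇒ yfrreeyfrryfrreeeefrr

S ⇒ yTT   [S → y T T]
yTT ⇒ ySeT   [T → S e]
ySeT ⇒ yTeSeT   [S → T e S]
yTeSeT ⇒ ySeeSeT   [T → S e]
ySeeSeT ⇒ yTeeSeT   [S → T]
yTeeSeT ⇒ yfrreeSeT   [T → f r r]
yfrreeSeT ⇒ yfrreeyTTeT   [S → y T T]
yfrreeyTTeT ⇒ yfrreeyfrrTeT   [T → f r r]
yfrreeyfrrTeT ⇒ yfrreeyfrrSeeT   [T → S e]
yfrreeyfrrSeeT ⇒ yfrreeyfrryTTeeT   [S → y T T]
yfrreeyfrryTTeeT ⇒ yfrreeyfrryfrrTeeT   [T → f r r]
yfrreeyfrryfrrTeeT ⇒ yfrreeyfrryfrrSeeeT   [T → S e]
yfrreeyfrryfrrSeeeT ⇒ yfrreeyfrryfrreeeeT   [S → e]
yfrreeyfrryfrreeeeT ⇒ yfrreeyfrryfrreeeefrr   [T → f r r]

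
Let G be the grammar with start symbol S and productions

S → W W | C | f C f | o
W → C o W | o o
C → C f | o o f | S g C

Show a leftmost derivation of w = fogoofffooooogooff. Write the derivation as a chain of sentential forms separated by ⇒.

S ⇒ fCf ⇒ fSgCf ⇒ fogCf ⇒ fogSgCf ⇒ fogWWgCf ⇒ fogCoWWgCf ⇒ fogCfoWWgCf ⇒ fogCffoWWgCf ⇒ fogoofffoWWgCf ⇒ fogoofffoooWgCf ⇒ fogoofffooooogCf ⇒ fogoofffooooogooff

S ⇒ fCf   [S → f C f]
fCf ⇒ fSgCf   [C → S g C]
fSgCf ⇒ fogCf   [S → o]
fogCf ⇒ fogSgCf   [C → S g C]
fogSgCf ⇒ fogWWgCf   [S → W W]
fogWWgCf ⇒ fogCoWWgCf   [W → C o W]
fogCoWWgCf ⇒ fogCfoWWgCf   [C → C f]
fogCfoWWgCf ⇒ fogCffoWWgCf   [C → C f]
fogCffoWWgCf ⇒ fogoofffoWWgCf   [C → o o f]
fogoofffoWWgCf ⇒ fogoofffoooWgCf   [W → o o]
fogoofffoooWgCf ⇒ fogoofffooooogCf   [W → o o]
fogoofffooooogCf ⇒ fogoofffooooogooff   [C → o o f]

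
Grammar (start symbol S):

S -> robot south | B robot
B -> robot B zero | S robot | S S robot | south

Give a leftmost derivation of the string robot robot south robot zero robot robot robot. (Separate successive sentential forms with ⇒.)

S ⇒ B robot   [S -> B robot]
B robot ⇒ S robot robot   [B -> S robot]
S robot robot ⇒ B robot robot robot   [S -> B robot]
B robot robot robot ⇒ robot B zero robot robot robot   [B -> robot B zero]
robot B zero robot robot robot ⇒ robot S robot zero robot robot robot   [B -> S robot]
robot S robot zero robot robot robot ⇒ robot robot south robot zero robot robot robot   [S -> robot south]

S ⇒ B robot ⇒ S robot robot ⇒ B robot robot robot ⇒ robot B zero robot robot robot ⇒ robot S robot zero robot robot robot ⇒ robot robot south robot zero robot robot robot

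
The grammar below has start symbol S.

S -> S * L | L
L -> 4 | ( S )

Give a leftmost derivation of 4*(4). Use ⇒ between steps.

S ⇒ S*L ⇒ L*L ⇒ 4*L ⇒ 4*(S) ⇒ 4*(L) ⇒ 4*(4)

S ⇒ S*L   [S -> S * L]
S*L ⇒ L*L   [S -> L]
L*L ⇒ 4*L   [L -> 4]
4*L ⇒ 4*(S)   [L -> ( S )]
4*(S) ⇒ 4*(L)   [S -> L]
4*(L) ⇒ 4*(4)   [L -> 4]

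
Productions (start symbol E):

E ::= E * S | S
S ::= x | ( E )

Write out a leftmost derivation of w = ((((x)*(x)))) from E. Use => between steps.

E => S => (E) => (S) => ((E)) => ((S)) => (((E))) => (((E*S))) => (((S*S))) => ((((E)*S))) => ((((S)*S))) => ((((x)*S))) => ((((x)*(E)))) => ((((x)*(S)))) => ((((x)*(x))))

E => S   [E ::= S]
S => (E)   [S ::= ( E )]
(E) => (S)   [E ::= S]
(S) => ((E))   [S ::= ( E )]
((E)) => ((S))   [E ::= S]
((S)) => (((E)))   [S ::= ( E )]
(((E))) => (((E*S)))   [E ::= E * S]
(((E*S))) => (((S*S)))   [E ::= S]
(((S*S))) => ((((E)*S)))   [S ::= ( E )]
((((E)*S))) => ((((S)*S)))   [E ::= S]
((((S)*S))) => ((((x)*S)))   [S ::= x]
((((x)*S))) => ((((x)*(E))))   [S ::= ( E )]
((((x)*(E)))) => ((((x)*(S))))   [E ::= S]
((((x)*(S)))) => ((((x)*(x))))   [S ::= x]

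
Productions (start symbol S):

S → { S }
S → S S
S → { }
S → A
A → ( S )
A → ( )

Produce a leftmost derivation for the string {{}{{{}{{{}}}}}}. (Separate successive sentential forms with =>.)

S=>{S}=>{SS}=>{{}S}=>{{}{S}}=>{{}{{S}}}=>{{}{{SS}}}=>{{}{{{}S}}}=>{{}{{{}{S}}}}=>{{}{{{}{{S}}}}}=>{{}{{{}{{{}}}}}}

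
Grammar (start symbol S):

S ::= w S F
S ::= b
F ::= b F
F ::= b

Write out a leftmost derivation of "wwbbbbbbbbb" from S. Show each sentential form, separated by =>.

S => wSF   [S ::= w S F]
wSF => wwSFF   [S ::= w S F]
wwSFF => wwbFF   [S ::= b]
wwbFF => wwbbFF   [F ::= b F]
wwbbFF => wwbbbFF   [F ::= b F]
wwbbbFF => wwbbbbFF   [F ::= b F]
wwbbbbFF => wwbbbbbFF   [F ::= b F]
wwbbbbbFF => wwbbbbbbFF   [F ::= b F]
wwbbbbbbFF => wwbbbbbbbF   [F ::= b]
wwbbbbbbbF => wwbbbbbbbbF   [F ::= b F]
wwbbbbbbbbF => wwbbbbbbbbb   [F ::= b]

S=>wSF=>wwSFF=>wwbFF=>wwbbFF=>wwbbbFF=>wwbbbbFF=>wwbbbbbFF=>wwbbbbbbFF=>wwbbbbbbbF=>wwbbbbbbbbF=>wwbbbbbbbbb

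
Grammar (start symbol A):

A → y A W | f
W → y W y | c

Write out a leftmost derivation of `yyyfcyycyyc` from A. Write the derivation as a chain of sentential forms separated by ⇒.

A⇒yAW⇒yyAWW⇒yyyAWWW⇒yyyfWWW⇒yyyfcWW⇒yyyfcyWyW⇒yyyfcyyWyyW⇒yyyfcyycyyW⇒yyyfcyycyyc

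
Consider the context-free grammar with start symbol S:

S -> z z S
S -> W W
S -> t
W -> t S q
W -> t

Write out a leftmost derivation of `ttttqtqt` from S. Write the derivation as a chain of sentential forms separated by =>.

S => WW => tSqW => tWWqW => ttSqWqW => ttWWqWqW => tttWqWqW => ttttqWqW => ttttqtqW => ttttqtqt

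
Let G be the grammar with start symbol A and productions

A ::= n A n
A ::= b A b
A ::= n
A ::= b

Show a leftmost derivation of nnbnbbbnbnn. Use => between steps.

A=>nAn=>nnAnn=>nnbAbnn=>nnbnAnbnn=>nnbnbAbnbnn=>nnbnbbbnbnn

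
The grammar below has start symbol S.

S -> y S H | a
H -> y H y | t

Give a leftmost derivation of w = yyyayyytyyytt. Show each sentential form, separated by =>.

S => ySH => yySHH => yyySHHH => yyyaHHH => yyyayHyHH => yyyayyHyyHH => yyyayyyHyyyHH => yyyayyytyyyHH => yyyayyytyyytH => yyyayyytyyytt

S => ySH   [S -> y S H]
ySH => yySHH   [S -> y S H]
yySHH => yyySHHH   [S -> y S H]
yyySHHH => yyyaHHH   [S -> a]
yyyaHHH => yyyayHyHH   [H -> y H y]
yyyayHyHH => yyyayyHyyHH   [H -> y H y]
yyyayyHyyHH => yyyayyyHyyyHH   [H -> y H y]
yyyayyyHyyyHH => yyyayyytyyyHH   [H -> t]
yyyayyytyyyHH => yyyayyytyyytH   [H -> t]
yyyayyytyyytH => yyyayyytyyytt   [H -> t]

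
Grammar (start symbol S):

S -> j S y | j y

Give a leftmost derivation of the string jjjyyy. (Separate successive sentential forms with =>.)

S=>jSy=>jjSyy=>jjjyyy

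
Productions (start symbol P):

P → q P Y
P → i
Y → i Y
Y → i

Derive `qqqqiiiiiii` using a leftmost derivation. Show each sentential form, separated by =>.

P => qPY => qqPYY => qqqPYYY => qqqqPYYYY => qqqqiYYYY => qqqqiiYYY => qqqqiiiYY => qqqqiiiiYY => qqqqiiiiiYY => qqqqiiiiiiY => qqqqiiiiiii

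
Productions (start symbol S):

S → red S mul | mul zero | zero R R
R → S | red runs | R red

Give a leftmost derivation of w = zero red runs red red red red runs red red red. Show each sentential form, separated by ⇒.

S ⇒ zero R R ⇒ zero R red R ⇒ zero R red red R ⇒ zero R red red red R ⇒ zero red runs red red red R ⇒ zero red runs red red red R red ⇒ zero red runs red red red R red red ⇒ zero red runs red red red R red red red ⇒ zero red runs red red red red runs red red red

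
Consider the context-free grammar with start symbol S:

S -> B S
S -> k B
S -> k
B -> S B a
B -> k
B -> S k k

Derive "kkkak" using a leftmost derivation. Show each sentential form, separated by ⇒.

S ⇒ BS ⇒ SBaS ⇒ kBBaS ⇒ kkBaS ⇒ kkkaS ⇒ kkkak

S ⇒ BS   [S -> B S]
BS ⇒ SBaS   [B -> S B a]
SBaS ⇒ kBBaS   [S -> k B]
kBBaS ⇒ kkBaS   [B -> k]
kkBaS ⇒ kkkaS   [B -> k]
kkkaS ⇒ kkkak   [S -> k]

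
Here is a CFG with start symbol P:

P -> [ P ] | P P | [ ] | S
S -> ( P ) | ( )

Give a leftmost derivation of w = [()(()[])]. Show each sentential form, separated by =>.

P => [P]   [P -> [ P ]]
[P] => [PP]   [P -> P P]
[PP] => [SP]   [P -> S]
[SP] => [()P]   [S -> ( )]
[()P] => [()S]   [P -> S]
[()S] => [()(P)]   [S -> ( P )]
[()(P)] => [()(PP)]   [P -> P P]
[()(PP)] => [()(SP)]   [P -> S]
[()(SP)] => [()(()P)]   [S -> ( )]
[()(()P)] => [()(()[])]   [P -> [ ]]

P => [P] => [PP] => [SP] => [()P] => [()S] => [()(P)] => [()(PP)] => [()(SP)] => [()(()P)] => [()(()[])]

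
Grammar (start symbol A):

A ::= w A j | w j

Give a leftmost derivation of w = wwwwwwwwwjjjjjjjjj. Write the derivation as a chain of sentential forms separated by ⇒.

A ⇒ wAj   [A ::= w A j]
wAj ⇒ wwAjj   [A ::= w A j]
wwAjj ⇒ wwwAjjj   [A ::= w A j]
wwwAjjj ⇒ wwwwAjjjj   [A ::= w A j]
wwwwAjjjj ⇒ wwwwwAjjjjj   [A ::= w A j]
wwwwwAjjjjj ⇒ wwwwwwAjjjjjj   [A ::= w A j]
wwwwwwAjjjjjj ⇒ wwwwwwwAjjjjjjj   [A ::= w A j]
wwwwwwwAjjjjjjj ⇒ wwwwwwwwAjjjjjjjj   [A ::= w A j]
wwwwwwwwAjjjjjjjj ⇒ wwwwwwwwwjjjjjjjjj   [A ::= w j]

A⇒wAj⇒wwAjj⇒wwwAjjj⇒wwwwAjjjj⇒wwwwwAjjjjj⇒wwwwwwAjjjjjj⇒wwwwwwwAjjjjjjj⇒wwwwwwwwAjjjjjjjj⇒wwwwwwwwwjjjjjjjjj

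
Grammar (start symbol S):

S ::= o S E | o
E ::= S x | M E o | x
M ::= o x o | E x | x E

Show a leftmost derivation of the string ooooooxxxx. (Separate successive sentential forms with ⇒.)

S⇒oSE⇒ooE⇒ooSx⇒oooSEx⇒ooooSEEx⇒oooooSEEEx⇒ooooooEEEx⇒ooooooxEEx⇒ooooooxxEx⇒ooooooxxxx

S ⇒ oSE   [S ::= o S E]
oSE ⇒ ooE   [S ::= o]
ooE ⇒ ooSx   [E ::= S x]
ooSx ⇒ oooSEx   [S ::= o S E]
oooSEx ⇒ ooooSEEx   [S ::= o S E]
ooooSEEx ⇒ oooooSEEEx   [S ::= o S E]
oooooSEEEx ⇒ ooooooEEEx   [S ::= o]
ooooooEEEx ⇒ ooooooxEEx   [E ::= x]
ooooooxEEx ⇒ ooooooxxEx   [E ::= x]
ooooooxxEx ⇒ ooooooxxxx   [E ::= x]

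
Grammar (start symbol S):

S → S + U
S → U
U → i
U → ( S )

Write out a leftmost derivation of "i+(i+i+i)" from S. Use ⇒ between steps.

S ⇒ S+U   [S → S + U]
S+U ⇒ U+U   [S → U]
U+U ⇒ i+U   [U → i]
i+U ⇒ i+(S)   [U → ( S )]
i+(S) ⇒ i+(S+U)   [S → S + U]
i+(S+U) ⇒ i+(S+U+U)   [S → S + U]
i+(S+U+U) ⇒ i+(U+U+U)   [S → U]
i+(U+U+U) ⇒ i+(i+U+U)   [U → i]
i+(i+U+U) ⇒ i+(i+i+U)   [U → i]
i+(i+i+U) ⇒ i+(i+i+i)   [U → i]

S⇒S+U⇒U+U⇒i+U⇒i+(S)⇒i+(S+U)⇒i+(S+U+U)⇒i+(U+U+U)⇒i+(i+U+U)⇒i+(i+i+U)⇒i+(i+i+i)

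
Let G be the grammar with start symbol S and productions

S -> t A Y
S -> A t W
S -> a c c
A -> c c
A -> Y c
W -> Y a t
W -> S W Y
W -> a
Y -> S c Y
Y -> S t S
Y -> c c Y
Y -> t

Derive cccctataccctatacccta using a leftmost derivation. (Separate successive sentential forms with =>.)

S => AtW => YctW => ccYctW => ccStSctW => ccAtWtSctW => ccYctWtSctW => ccStSctWtSctW => ccAtWtSctWtSctW => cccctWtSctWtSctW => cccctatSctWtSctW => cccctataccctWtSctW => cccctataccctatSctW => cccctataccctataccctW => cccctataccctatacccta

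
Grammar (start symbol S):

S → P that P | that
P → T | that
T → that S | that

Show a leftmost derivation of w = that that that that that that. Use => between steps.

S => P that P   [S → P that P]
P that P => T that P   [P → T]
T that P => that S that P   [T → that S]
that S that P => that P that P that P   [S → P that P]
that P that P that P => that that that P that P   [P → that]
that that that P that P => that that that T that P   [P → T]
that that that T that P => that that that that that P   [T → that]
that that that that that P => that that that that that T   [P → T]
that that that that that T => that that that that that that   [T → that]

S => P that P => T that P => that S that P => that P that P that P => that that that P that P => that that that T that P => that that that that that P => that that that that that T => that that that that that that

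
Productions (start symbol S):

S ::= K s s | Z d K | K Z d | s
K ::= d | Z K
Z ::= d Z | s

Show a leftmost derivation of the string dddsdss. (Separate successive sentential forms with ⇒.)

S ⇒ Kss ⇒ ZKss ⇒ dZKss ⇒ ddZKss ⇒ dddZKss ⇒ dddsKss ⇒ dddsdss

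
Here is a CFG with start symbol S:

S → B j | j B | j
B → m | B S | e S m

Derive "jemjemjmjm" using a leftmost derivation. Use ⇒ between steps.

S ⇒ jB   [S → j B]
jB ⇒ jeSm   [B → e S m]
jeSm ⇒ jeBjm   [S → B j]
jeBjm ⇒ jeBSjm   [B → B S]
jeBSjm ⇒ jemSjm   [B → m]
jemSjm ⇒ jemjBjm   [S → j B]
jemjBjm ⇒ jemjeSmjm   [B → e S m]
jemjeSmjm ⇒ jemjeBjmjm   [S → B j]
jemjeBjmjm ⇒ jemjemjmjm   [B → m]

S⇒jB⇒jeSm⇒jeBjm⇒jeBSjm⇒jemSjm⇒jemjBjm⇒jemjeSmjm⇒jemjeBjmjm⇒jemjemjmjm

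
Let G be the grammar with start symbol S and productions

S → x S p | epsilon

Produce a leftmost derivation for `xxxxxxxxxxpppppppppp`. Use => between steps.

S => xSp => xxSpp => xxxSppp => xxxxSpppp => xxxxxSppppp => xxxxxxSpppppp => xxxxxxxSppppppp => xxxxxxxxSpppppppp => xxxxxxxxxSppppppppp => xxxxxxxxxxSpppppppppp => xxxxxxxxxxpppppppppp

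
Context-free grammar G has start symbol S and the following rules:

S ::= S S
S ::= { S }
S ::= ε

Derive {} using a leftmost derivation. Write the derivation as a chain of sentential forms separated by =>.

S => SS => SSS => SSSS => SSSSS => SSSSSS => {S}SSSSS => {}SSSSS => {}SSSS => {}SSS => {}SS => {}S => {}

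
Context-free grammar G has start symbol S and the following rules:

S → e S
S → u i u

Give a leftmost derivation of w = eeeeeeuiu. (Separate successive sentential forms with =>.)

S=>eS=>eeS=>eeeS=>eeeeS=>eeeeeS=>eeeeeeS=>eeeeeeuiu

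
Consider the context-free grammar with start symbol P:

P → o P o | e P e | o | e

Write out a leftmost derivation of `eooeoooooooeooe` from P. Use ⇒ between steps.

P ⇒ ePe ⇒ eoPoe ⇒ eooPooe ⇒ eooePeooe ⇒ eooeoPoeooe ⇒ eooeooPooeooe ⇒ eooeoooPoooeooe ⇒ eooeoooooooeooe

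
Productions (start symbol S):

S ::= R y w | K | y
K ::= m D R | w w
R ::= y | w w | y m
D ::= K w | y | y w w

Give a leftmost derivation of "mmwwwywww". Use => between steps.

S => K => mDR => mKwR => mmDRwR => mmKwRwR => mmwwwRwR => mmwwwywR => mmwwwywww

S => K   [S ::= K]
K => mDR   [K ::= m D R]
mDR => mKwR   [D ::= K w]
mKwR => mmDRwR   [K ::= m D R]
mmDRwR => mmKwRwR   [D ::= K w]
mmKwRwR => mmwwwRwR   [K ::= w w]
mmwwwRwR => mmwwwywR   [R ::= y]
mmwwwywR => mmwwwywww   [R ::= w w]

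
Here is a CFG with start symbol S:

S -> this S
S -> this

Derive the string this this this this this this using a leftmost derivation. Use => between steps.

S => this S => this this S => this this this S => this this this this S => this this this this this S => this this this this this this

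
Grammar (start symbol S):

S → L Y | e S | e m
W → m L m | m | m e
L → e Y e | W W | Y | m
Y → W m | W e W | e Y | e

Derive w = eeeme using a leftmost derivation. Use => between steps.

S => eS   [S → e S]
eS => eeS   [S → e S]
eeS => eeeS   [S → e S]
eeeS => eeeLY   [S → L Y]
eeeLY => eeemY   [L → m]
eeemY => eeeme   [Y → e]

S=>eS=>eeS=>eeeS=>eeeLY=>eeemY=>eeeme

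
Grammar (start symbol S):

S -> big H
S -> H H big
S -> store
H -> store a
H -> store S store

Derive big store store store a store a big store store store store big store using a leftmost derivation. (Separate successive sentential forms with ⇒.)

S ⇒ big H ⇒ big store S store ⇒ big store H H big store ⇒ big store store S store H big store ⇒ big store store H H big store H big store ⇒ big store store store a H big store H big store ⇒ big store store store a store a big store H big store ⇒ big store store store a store a big store store S store big store ⇒ big store store store a store a big store store store store big store

S ⇒ big H   [S -> big H]
big H ⇒ big store S store   [H -> store S store]
big store S store ⇒ big store H H big store   [S -> H H big]
big store H H big store ⇒ big store store S store H big store   [H -> store S store]
big store store S store H big store ⇒ big store store H H big store H big store   [S -> H H big]
big store store H H big store H big store ⇒ big store store store a H big store H big store   [H -> store a]
big store store store a H big store H big store ⇒ big store store store a store a big store H big store   [H -> store a]
big store store store a store a big store H big store ⇒ big store store store a store a big store store S store big store   [H -> store S store]
big store store store a store a big store store S store big store ⇒ big store store store a store a big store store store store big store   [S -> store]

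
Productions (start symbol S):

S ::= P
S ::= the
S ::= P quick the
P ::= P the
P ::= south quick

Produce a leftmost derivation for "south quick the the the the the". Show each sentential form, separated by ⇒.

S ⇒ P ⇒ P the ⇒ P the the ⇒ P the the the ⇒ P the the the the ⇒ P the the the the the ⇒ south quick the the the the the

S ⇒ P   [S ::= P]
P ⇒ P the   [P ::= P the]
P the ⇒ P the the   [P ::= P the]
P the the ⇒ P the the the   [P ::= P the]
P the the the ⇒ P the the the the   [P ::= P the]
P the the the the ⇒ P the the the the the   [P ::= P the]
P the the the the the ⇒ south quick the the the the the   [P ::= south quick]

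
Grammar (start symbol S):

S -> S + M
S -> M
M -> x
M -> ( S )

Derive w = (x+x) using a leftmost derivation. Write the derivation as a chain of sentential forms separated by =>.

S => M   [S -> M]
M => (S)   [M -> ( S )]
(S) => (S+M)   [S -> S + M]
(S+M) => (M+M)   [S -> M]
(M+M) => (x+M)   [M -> x]
(x+M) => (x+x)   [M -> x]

S => M => (S) => (S+M) => (M+M) => (x+M) => (x+x)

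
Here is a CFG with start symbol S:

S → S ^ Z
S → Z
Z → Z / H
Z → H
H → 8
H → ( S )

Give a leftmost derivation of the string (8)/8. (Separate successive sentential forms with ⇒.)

S ⇒ Z   [S → Z]
Z ⇒ Z/H   [Z → Z / H]
Z/H ⇒ H/H   [Z → H]
H/H ⇒ (S)/H   [H → ( S )]
(S)/H ⇒ (Z)/H   [S → Z]
(Z)/H ⇒ (H)/H   [Z → H]
(H)/H ⇒ (8)/H   [H → 8]
(8)/H ⇒ (8)/8   [H → 8]

S ⇒ Z ⇒ Z/H ⇒ H/H ⇒ (S)/H ⇒ (Z)/H ⇒ (H)/H ⇒ (8)/H ⇒ (8)/8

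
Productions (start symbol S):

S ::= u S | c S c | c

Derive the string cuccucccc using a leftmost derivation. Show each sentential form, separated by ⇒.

S ⇒ cSc   [S ::= c S c]
cSc ⇒ cuSc   [S ::= u S]
cuSc ⇒ cucScc   [S ::= c S c]
cucScc ⇒ cuccSccc   [S ::= c S c]
cuccSccc ⇒ cuccuSccc   [S ::= u S]
cuccuSccc ⇒ cuccucccc   [S ::= c]

S ⇒ cSc ⇒ cuSc ⇒ cucScc ⇒ cuccSccc ⇒ cuccuSccc ⇒ cuccucccc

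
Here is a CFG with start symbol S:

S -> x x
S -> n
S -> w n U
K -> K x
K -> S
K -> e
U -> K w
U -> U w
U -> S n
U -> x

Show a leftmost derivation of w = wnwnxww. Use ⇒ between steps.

S ⇒ wnU ⇒ wnKw ⇒ wnSw ⇒ wnwnUw ⇒ wnwnUww ⇒ wnwnxww

S ⇒ wnU   [S -> w n U]
wnU ⇒ wnKw   [U -> K w]
wnKw ⇒ wnSw   [K -> S]
wnSw ⇒ wnwnUw   [S -> w n U]
wnwnUw ⇒ wnwnUww   [U -> U w]
wnwnUww ⇒ wnwnxww   [U -> x]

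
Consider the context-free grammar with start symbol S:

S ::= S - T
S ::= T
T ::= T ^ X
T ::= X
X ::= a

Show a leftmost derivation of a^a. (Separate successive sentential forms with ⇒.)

S ⇒ T   [S ::= T]
T ⇒ T^X   [T ::= T ^ X]
T^X ⇒ X^X   [T ::= X]
X^X ⇒ a^X   [X ::= a]
a^X ⇒ a^a   [X ::= a]

S ⇒ T ⇒ T^X ⇒ X^X ⇒ a^X ⇒ a^a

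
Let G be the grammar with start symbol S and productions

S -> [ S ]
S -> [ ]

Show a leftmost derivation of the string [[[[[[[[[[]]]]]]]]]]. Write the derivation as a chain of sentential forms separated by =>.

S=>[S]=>[[S]]=>[[[S]]]=>[[[[S]]]]=>[[[[[S]]]]]=>[[[[[[S]]]]]]=>[[[[[[[S]]]]]]]=>[[[[[[[[S]]]]]]]]=>[[[[[[[[[S]]]]]]]]]=>[[[[[[[[[[]]]]]]]]]]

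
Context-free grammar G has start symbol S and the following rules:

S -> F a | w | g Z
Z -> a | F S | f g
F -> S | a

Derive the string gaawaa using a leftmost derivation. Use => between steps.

S=>Fa=>Sa=>Faa=>Saa=>gZaa=>gFSaa=>gSSaa=>gFaSaa=>gaaSaa=>gaawaa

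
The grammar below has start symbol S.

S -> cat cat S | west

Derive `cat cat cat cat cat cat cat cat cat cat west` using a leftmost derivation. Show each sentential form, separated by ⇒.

S ⇒ cat cat S   [S -> cat cat S]
cat cat S ⇒ cat cat cat cat S   [S -> cat cat S]
cat cat cat cat S ⇒ cat cat cat cat cat cat S   [S -> cat cat S]
cat cat cat cat cat cat S ⇒ cat cat cat cat cat cat cat cat S   [S -> cat cat S]
cat cat cat cat cat cat cat cat S ⇒ cat cat cat cat cat cat cat cat cat cat S   [S -> cat cat S]
cat cat cat cat cat cat cat cat cat cat S ⇒ cat cat cat cat cat cat cat cat cat cat west   [S -> west]

S ⇒ cat cat S ⇒ cat cat cat cat S ⇒ cat cat cat cat cat cat S ⇒ cat cat cat cat cat cat cat cat S ⇒ cat cat cat cat cat cat cat cat cat cat S ⇒ cat cat cat cat cat cat cat cat cat cat west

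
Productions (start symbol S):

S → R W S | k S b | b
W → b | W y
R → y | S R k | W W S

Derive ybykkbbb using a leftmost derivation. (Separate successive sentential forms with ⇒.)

S ⇒ RWS ⇒ yWS ⇒ yWyS ⇒ ybyS ⇒ ybykSb ⇒ ybykkSbb ⇒ ybykkbbb

S ⇒ RWS   [S → R W S]
RWS ⇒ yWS   [R → y]
yWS ⇒ yWyS   [W → W y]
yWyS ⇒ ybyS   [W → b]
ybyS ⇒ ybykSb   [S → k S b]
ybykSb ⇒ ybykkSbb   [S → k S b]
ybykkSbb ⇒ ybykkbbb   [S → b]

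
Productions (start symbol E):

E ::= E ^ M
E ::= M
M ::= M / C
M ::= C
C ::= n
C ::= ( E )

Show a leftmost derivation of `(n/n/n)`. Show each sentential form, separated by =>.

E=>M=>C=>(E)=>(M)=>(M/C)=>(M/C/C)=>(C/C/C)=>(n/C/C)=>(n/n/C)=>(n/n/n)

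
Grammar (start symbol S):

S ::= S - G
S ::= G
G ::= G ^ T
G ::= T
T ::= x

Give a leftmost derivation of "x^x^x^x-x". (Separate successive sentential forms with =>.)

S=>S-G=>G-G=>G^T-G=>G^T^T-G=>G^T^T^T-G=>T^T^T^T-G=>x^T^T^T-G=>x^x^T^T-G=>x^x^x^T-G=>x^x^x^x-G=>x^x^x^x-T=>x^x^x^x-x

S => S-G   [S ::= S - G]
S-G => G-G   [S ::= G]
G-G => G^T-G   [G ::= G ^ T]
G^T-G => G^T^T-G   [G ::= G ^ T]
G^T^T-G => G^T^T^T-G   [G ::= G ^ T]
G^T^T^T-G => T^T^T^T-G   [G ::= T]
T^T^T^T-G => x^T^T^T-G   [T ::= x]
x^T^T^T-G => x^x^T^T-G   [T ::= x]
x^x^T^T-G => x^x^x^T-G   [T ::= x]
x^x^x^T-G => x^x^x^x-G   [T ::= x]
x^x^x^x-G => x^x^x^x-T   [G ::= T]
x^x^x^x-T => x^x^x^x-x   [T ::= x]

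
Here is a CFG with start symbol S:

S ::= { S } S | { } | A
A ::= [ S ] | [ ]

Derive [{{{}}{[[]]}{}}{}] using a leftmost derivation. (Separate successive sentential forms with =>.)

S => A   [S ::= A]
A => [S]   [A ::= [ S ]]
[S] => [{S}S]   [S ::= { S } S]
[{S}S] => [{{S}S}S]   [S ::= { S } S]
[{{S}S}S] => [{{{}}S}S]   [S ::= { }]
[{{{}}S}S] => [{{{}}{S}S}S]   [S ::= { S } S]
[{{{}}{S}S}S] => [{{{}}{A}S}S]   [S ::= A]
[{{{}}{A}S}S] => [{{{}}{[S]}S}S]   [A ::= [ S ]]
[{{{}}{[S]}S}S] => [{{{}}{[A]}S}S]   [S ::= A]
[{{{}}{[A]}S}S] => [{{{}}{[[]]}S}S]   [A ::= [ ]]
[{{{}}{[[]]}S}S] => [{{{}}{[[]]}{}}S]   [S ::= { }]
[{{{}}{[[]]}{}}S] => [{{{}}{[[]]}{}}{}]   [S ::= { }]

S => A => [S] => [{S}S] => [{{S}S}S] => [{{{}}S}S] => [{{{}}{S}S}S] => [{{{}}{A}S}S] => [{{{}}{[S]}S}S] => [{{{}}{[A]}S}S] => [{{{}}{[[]]}S}S] => [{{{}}{[[]]}{}}S] => [{{{}}{[[]]}{}}{}]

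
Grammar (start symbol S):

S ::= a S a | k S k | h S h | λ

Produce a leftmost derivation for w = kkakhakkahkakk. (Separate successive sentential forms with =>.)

S => kSk => kkSkk => kkaSakk => kkakSkakk => kkakhShkakk => kkakhaSahkakk => kkakhakSkahkakk => kkakhakkahkakk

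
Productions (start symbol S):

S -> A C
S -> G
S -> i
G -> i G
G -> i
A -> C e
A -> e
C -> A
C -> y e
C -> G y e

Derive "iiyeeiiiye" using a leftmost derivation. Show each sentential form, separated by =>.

S => AC => CeC => GyeeC => iGyeeC => iiyeeC => iiyeeGye => iiyeeiGye => iiyeeiiGye => iiyeeiiiye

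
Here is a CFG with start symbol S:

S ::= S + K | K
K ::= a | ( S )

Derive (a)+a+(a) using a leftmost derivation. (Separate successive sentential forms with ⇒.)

S ⇒ S+K ⇒ S+K+K ⇒ K+K+K ⇒ (S)+K+K ⇒ (K)+K+K ⇒ (a)+K+K ⇒ (a)+a+K ⇒ (a)+a+(S) ⇒ (a)+a+(K) ⇒ (a)+a+(a)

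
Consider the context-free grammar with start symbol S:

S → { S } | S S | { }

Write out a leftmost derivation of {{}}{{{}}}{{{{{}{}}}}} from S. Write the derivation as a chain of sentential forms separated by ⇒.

S ⇒ SS ⇒ {S}S ⇒ {{}}S ⇒ {{}}SS ⇒ {{}}{S}S ⇒ {{}}{{S}}S ⇒ {{}}{{{}}}S ⇒ {{}}{{{}}}{S} ⇒ {{}}{{{}}}{{S}} ⇒ {{}}{{{}}}{{{S}}} ⇒ {{}}{{{}}}{{{{S}}}} ⇒ {{}}{{{}}}{{{{SS}}}} ⇒ {{}}{{{}}}{{{{{}S}}}} ⇒ {{}}{{{}}}{{{{{}{}}}}}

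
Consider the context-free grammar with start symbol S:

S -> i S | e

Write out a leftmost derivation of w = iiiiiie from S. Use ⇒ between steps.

S ⇒ iS ⇒ iiS ⇒ iiiS ⇒ iiiiS ⇒ iiiiiS ⇒ iiiiiiS ⇒ iiiiiie

S ⇒ iS   [S -> i S]
iS ⇒ iiS   [S -> i S]
iiS ⇒ iiiS   [S -> i S]
iiiS ⇒ iiiiS   [S -> i S]
iiiiS ⇒ iiiiiS   [S -> i S]
iiiiiS ⇒ iiiiiiS   [S -> i S]
iiiiiiS ⇒ iiiiiie   [S -> e]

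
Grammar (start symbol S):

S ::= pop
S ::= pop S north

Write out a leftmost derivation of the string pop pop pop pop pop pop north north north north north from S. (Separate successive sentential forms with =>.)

S => pop S north   [S ::= pop S north]
pop S north => pop pop S north north   [S ::= pop S north]
pop pop S north north => pop pop pop S north north north   [S ::= pop S north]
pop pop pop S north north north => pop pop pop pop S north north north north   [S ::= pop S north]
pop pop pop pop S north north north north => pop pop pop pop pop S north north north north north   [S ::= pop S north]
pop pop pop pop pop S north north north north north => pop pop pop pop pop pop north north north north north   [S ::= pop]

S => pop S north => pop pop S north north => pop pop pop S north north north => pop pop pop pop S north north north north => pop pop pop pop pop S north north north north north => pop pop pop pop pop pop north north north north north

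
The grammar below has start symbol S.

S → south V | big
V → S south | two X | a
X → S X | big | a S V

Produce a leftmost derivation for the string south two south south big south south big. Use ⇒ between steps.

S ⇒ south V   [S → south V]
south V ⇒ south two X   [V → two X]
south two X ⇒ south two S X   [X → S X]
south two S X ⇒ south two south V X   [S → south V]
south two south V X ⇒ south two south S south X   [V → S south]
south two south S south X ⇒ south two south south V south X   [S → south V]
south two south south V south X ⇒ south two south south S south south X   [V → S south]
south two south south S south south X ⇒ south two south south big south south X   [S → big]
south two south south big south south X ⇒ south two south south big south south big   [X → big]

S ⇒ south V ⇒ south two X ⇒ south two S X ⇒ south two south V X ⇒ south two south S south X ⇒ south two south south V south X ⇒ south two south south S south south X ⇒ south two south south big south south X ⇒ south two south south big south south big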